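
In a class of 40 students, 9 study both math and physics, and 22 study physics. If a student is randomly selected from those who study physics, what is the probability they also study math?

P(A ∩ B) = 9/40
P(B) = 22/40 = 11/20
P(A|B) = P(A ∩ B) / P(B) = (9/40) / (11/20) = 9/22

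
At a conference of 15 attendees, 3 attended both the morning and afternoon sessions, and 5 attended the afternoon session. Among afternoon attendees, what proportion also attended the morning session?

P(A ∩ B) = 3/15 = 1/5
P(B) = 5/15 = 1/3
P(A|B) = P(A ∩ B) / P(B) = (1/5) / (1/3) = 3/5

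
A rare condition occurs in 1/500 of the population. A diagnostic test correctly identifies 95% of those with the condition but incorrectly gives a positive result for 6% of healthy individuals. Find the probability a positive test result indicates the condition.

Let D = the rare event, + = positive/flagged.
P(D) = 1/500
P(+|D) = 95/100 = 19/20
P(+|D') = 6/100 = 3/50
P(+) = P(+|D)P(D) + P(+|D')P(D')
     = \frac{19}{20} × \frac{1}{500} + \frac{3}{50} × \frac{499}{500}
     = \frac{3089}{50000}
P(D|+) = P(+|D)P(D)/P(+) = \frac{95}{3089}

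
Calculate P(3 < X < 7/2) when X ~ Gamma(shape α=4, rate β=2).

P(3 < X < 7/2) = ∫_{3}^{7/2} f(x) dx
where f(x) = \frac{8 x^{3} e^{- 2 x}}{3}
= \frac{-269 + 183 e}{3 e^{7}}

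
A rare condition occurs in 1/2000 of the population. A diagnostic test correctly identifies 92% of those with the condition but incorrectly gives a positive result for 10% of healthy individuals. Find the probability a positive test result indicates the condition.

Let D = the rare event, + = positive/flagged.
P(D) = 1/2000
P(+|D) = 92/100 = 23/25
P(+|D') = 10/100 = 1/10
P(+) = P(+|D)P(D) + P(+|D')P(D')
     = \frac{23}{25} × \frac{1}{2000} + \frac{1}{10} × \frac{1999}{2000}
     = \frac{10041}{100000}
P(D|+) = P(+|D)P(D)/P(+) = \frac{46}{10041}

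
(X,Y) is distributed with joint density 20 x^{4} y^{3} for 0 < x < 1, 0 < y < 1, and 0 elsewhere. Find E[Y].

E[Y] = ∫_0^1 ∫_0^1 y × f(x,y) dx dy
= \frac{4}{5}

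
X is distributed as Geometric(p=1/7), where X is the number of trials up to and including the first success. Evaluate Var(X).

For X ~ Geometric(p=1/7), where X is the number of trials up to and including the first success:
Var(X) = 42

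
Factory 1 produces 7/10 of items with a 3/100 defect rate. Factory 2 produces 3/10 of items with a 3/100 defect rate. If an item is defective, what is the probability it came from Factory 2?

Using Bayes' theorem:
P(F1) = 7/10, P(D|F1) = 3/100
P(F2) = 3/10, P(D|F2) = 3/100
P(D) = P(D|F1)P(F1) + P(D|F2)P(F2)
     = \frac{3}{100}
P(F2|D) = P(D|F2)P(F2) / P(D)
= \frac{3}{10}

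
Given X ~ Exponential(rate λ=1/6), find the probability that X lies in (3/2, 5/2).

P(3/2 < X < 5/2) = ∫_{3/2}^{5/2} f(x) dx
where f(x) = \frac{e^{- \frac{x}{6}}}{6}
= - \frac{1}{e^{\frac{5}{12}}} + e^{- \frac{1}{4}}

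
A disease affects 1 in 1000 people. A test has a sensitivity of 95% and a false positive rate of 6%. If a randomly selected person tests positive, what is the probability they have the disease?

Let D = the rare event, + = positive/flagged.
P(D) = 1/1000
P(+|D) = 95/100 = 19/20
P(+|D') = 6/100 = 3/50
P(+) = P(+|D)P(D) + P(+|D')P(D')
     = \frac{19}{20} × \frac{1}{1000} + \frac{3}{50} × \frac{999}{1000}
     = \frac{6089}{100000}
P(D|+) = P(+|D)P(D)/P(+) = \frac{95}{6089}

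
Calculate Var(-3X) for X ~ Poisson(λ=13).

For X ~ Poisson(λ=13):
Var(X) = 13
Var(-3X) = (-3)² × Var(X) = 9 × 13 = 117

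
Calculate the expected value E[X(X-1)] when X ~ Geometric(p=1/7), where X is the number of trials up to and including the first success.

E[X(X-1)] = E[X² - X] = E[X²] - E[X]
E[X] = 7
E[X²] = Var(X) + (E[X])² = 42 + (7)² = 91
E[X(X-1)] = 91 - 7 = 84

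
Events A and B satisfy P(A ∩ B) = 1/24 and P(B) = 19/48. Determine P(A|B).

P(A|B) = P(A ∩ B) / P(B)
= (1/24) / (19/48)
= 2/19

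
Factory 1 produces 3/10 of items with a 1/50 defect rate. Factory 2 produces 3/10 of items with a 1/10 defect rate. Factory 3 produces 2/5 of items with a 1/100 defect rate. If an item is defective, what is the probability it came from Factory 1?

Using Bayes' theorem:
P(F1) = 3/10, P(D|F1) = 1/50
P(F2) = 3/10, P(D|F2) = 1/10
P(F3) = 2/5, P(D|F3) = 1/100
P(D) = P(D|F1)P(F1) + P(D|F2)P(F2) + P(D|F3)P(F3)
     = \frac{1}{25}
P(F1|D) = P(D|F1)P(F1) / P(D)
= \frac{3}{20}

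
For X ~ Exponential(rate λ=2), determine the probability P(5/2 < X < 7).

P(5/2 < X < 7) = ∫_{5/2}^{7} f(x) dx
where f(x) = 2 e^{- 2 x}
= - \frac{1 - e^{9}}{e^{14}}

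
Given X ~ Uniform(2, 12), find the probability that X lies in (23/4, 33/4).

P(23/4 < X < 33/4) = ∫_{23/4}^{33/4} f(x) dx
where f(x) = \frac{1}{10}
= \frac{1}{4}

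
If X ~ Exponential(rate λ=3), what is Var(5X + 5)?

For X ~ Exponential(rate λ=3):
Var(X) = \frac{1}{9}
Var(5X + 5) = (5)² × Var(X) = 25 × \frac{1}{9} = \frac{25}{9}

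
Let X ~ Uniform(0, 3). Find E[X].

For X ~ Uniform(0, 3), the expected value is:
E[X] = \frac{3}{2}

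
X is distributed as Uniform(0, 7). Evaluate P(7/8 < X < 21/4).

P(7/8 < X < 21/4) = ∫_{7/8}^{21/4} f(x) dx
where f(x) = \frac{1}{7}
= \frac{5}{8}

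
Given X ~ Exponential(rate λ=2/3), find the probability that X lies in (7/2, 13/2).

P(7/2 < X < 13/2) = ∫_{7/2}^{13/2} f(x) dx
where f(x) = \frac{2 e^{- \frac{2 x}{3}}}{3}
= - \frac{1 - e^{2}}{e^{\frac{13}{3}}}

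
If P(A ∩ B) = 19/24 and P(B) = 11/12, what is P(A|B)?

P(A|B) = P(A ∩ B) / P(B)
= (19/24) / (11/12)
= 19/22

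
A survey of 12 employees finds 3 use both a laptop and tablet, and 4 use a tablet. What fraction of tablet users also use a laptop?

P(A ∩ B) = 3/12 = 1/4
P(B) = 4/12 = 1/3
P(A|B) = P(A ∩ B) / P(B) = (1/4) / (1/3) = 3/4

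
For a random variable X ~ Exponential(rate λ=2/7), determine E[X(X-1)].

E[X(X-1)] = E[X² - X] = E[X²] - E[X]
E[X] = \frac{7}{2}
E[X²] = Var(X) + (E[X])² = \frac{49}{4} + (\frac{7}{2})² = \frac{49}{2}
E[X(X-1)] = \frac{49}{2} - \frac{7}{2} = 21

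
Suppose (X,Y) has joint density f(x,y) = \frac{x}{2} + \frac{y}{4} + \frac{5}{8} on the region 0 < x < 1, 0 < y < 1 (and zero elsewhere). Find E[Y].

E[Y] = ∫_0^1 ∫_0^1 y × f(x,y) dx dy
= \frac{25}{48}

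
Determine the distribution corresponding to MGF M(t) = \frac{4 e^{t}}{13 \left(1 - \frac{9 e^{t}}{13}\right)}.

The MGF M(t) = \frac{4 e^{t}}{13 \left(1 - \frac{9 e^{t}}{13}\right)} is the standard form for the Geometric distribution.
Comparing with the known MGF formula identifies: Geometric(p=4/13), X = trial number of first success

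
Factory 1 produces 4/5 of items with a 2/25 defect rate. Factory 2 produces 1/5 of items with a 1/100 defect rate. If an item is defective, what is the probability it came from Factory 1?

Using Bayes' theorem:
P(F1) = 4/5, P(D|F1) = 2/25
P(F2) = 1/5, P(D|F2) = 1/100
P(D) = P(D|F1)P(F1) + P(D|F2)P(F2)
     = \frac{33}{500}
P(F1|D) = P(D|F1)P(F1) / P(D)
= \frac{32}{33}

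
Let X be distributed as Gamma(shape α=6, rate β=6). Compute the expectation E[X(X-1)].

E[X(X-1)] = E[X² - X] = E[X²] - E[X]
E[X] = 1
E[X²] = Var(X) + (E[X])² = \frac{1}{6} + (1)² = \frac{7}{6}
E[X(X-1)] = \frac{7}{6} - 1 = \frac{1}{6}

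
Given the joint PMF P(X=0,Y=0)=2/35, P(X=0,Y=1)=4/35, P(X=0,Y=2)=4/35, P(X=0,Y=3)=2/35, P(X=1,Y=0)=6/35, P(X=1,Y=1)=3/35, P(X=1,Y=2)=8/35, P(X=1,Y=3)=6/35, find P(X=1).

P(X=1) = P(X=1,Y=0) + P(X=1,Y=1) + P(X=1,Y=2) + P(X=1,Y=3)
= 6/35 + 3/35 + 8/35 + 6/35
= 23/35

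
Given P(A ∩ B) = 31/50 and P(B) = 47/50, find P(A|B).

P(A|B) = P(A ∩ B) / P(B)
= (31/50) / (47/50)
= 31/47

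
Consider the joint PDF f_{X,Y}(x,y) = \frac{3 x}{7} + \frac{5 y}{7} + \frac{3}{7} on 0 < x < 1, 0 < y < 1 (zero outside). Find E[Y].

E[Y] = ∫_0^1 ∫_0^1 y × f(x,y) dx dy
= \frac{47}{84}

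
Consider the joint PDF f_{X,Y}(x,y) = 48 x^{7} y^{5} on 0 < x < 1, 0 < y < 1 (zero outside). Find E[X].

E[X] = ∫_0^1 ∫_0^1 x × f(x,y) dy dx
= ∫_0^1 ∫_0^1 x × (48 x^{7} y^{5}) dy dx
= \frac{8}{9}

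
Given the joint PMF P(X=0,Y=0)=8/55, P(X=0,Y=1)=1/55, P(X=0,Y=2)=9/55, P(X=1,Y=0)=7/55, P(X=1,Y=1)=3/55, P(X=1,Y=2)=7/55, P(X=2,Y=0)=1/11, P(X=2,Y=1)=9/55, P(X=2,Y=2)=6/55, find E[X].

First find marginal of X:
P(X=0) = 18/55
P(X=1) = 17/55
P(X=2) = 4/11
E[X] = 0 × 18/55 + 1 × 17/55 + 2 × 4/11 = 57/55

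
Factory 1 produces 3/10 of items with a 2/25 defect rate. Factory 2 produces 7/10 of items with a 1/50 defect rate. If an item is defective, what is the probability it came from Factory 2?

Using Bayes' theorem:
P(F1) = 3/10, P(D|F1) = 2/25
P(F2) = 7/10, P(D|F2) = 1/50
P(D) = P(D|F1)P(F1) + P(D|F2)P(F2)
     = \frac{19}{500}
P(F2|D) = P(D|F2)P(F2) / P(D)
= \frac{7}{19}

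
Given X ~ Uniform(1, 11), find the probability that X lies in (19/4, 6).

P(19/4 < X < 6) = ∫_{19/4}^{6} f(x) dx
where f(x) = \frac{1}{10}
= \frac{1}{8}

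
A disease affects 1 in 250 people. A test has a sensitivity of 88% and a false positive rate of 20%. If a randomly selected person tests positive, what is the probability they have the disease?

Let D = the rare event, + = positive/flagged.
P(D) = 1/250
P(+|D) = 88/100 = 22/25
P(+|D') = 20/100 = 1/5
P(+) = P(+|D)P(D) + P(+|D')P(D')
     = \frac{22}{25} × \frac{1}{250} + \frac{1}{5} × \frac{249}{250}
     = \frac{1267}{6250}
P(D|+) = P(+|D)P(D)/P(+) = \frac{22}{1267}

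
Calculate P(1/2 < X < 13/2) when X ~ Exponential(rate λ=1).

P(1/2 < X < 13/2) = ∫_{1/2}^{13/2} f(x) dx
where f(x) = e^{- x}
= - \frac{1 - e^{6}}{e^{\frac{13}{2}}}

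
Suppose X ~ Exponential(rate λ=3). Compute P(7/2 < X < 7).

P(7/2 < X < 7) = ∫_{7/2}^{7} f(x) dx
where f(x) = 3 e^{- 3 x}
= - \frac{1}{e^{21}} + e^{- \frac{21}{2}}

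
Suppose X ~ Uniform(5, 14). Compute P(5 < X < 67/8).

P(5 < X < 67/8) = ∫_{5}^{67/8} f(x) dx
where f(x) = \frac{1}{9}
= \frac{3}{8}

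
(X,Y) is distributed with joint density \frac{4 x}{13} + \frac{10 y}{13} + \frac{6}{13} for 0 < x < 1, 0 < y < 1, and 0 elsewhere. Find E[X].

E[X] = ∫_0^1 ∫_0^1 x × f(x,y) dy dx
= ∫_0^1 ∫_0^1 x × (\frac{4 x}{13} + \frac{10 y}{13} + \frac{6}{13}) dy dx
= \frac{41}{78}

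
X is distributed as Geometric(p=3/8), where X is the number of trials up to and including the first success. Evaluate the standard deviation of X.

For X ~ Geometric(p=3/8), where X is the number of trials up to and including the first success:
Var(X) = \frac{40}{9}
SD(X) = √(Var(X)) = √(\frac{40}{9}) = \frac{2 \sqrt{10}}{3}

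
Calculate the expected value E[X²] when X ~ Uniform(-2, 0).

Using the identity E[X²] = Var(X) + (E[X])²:
E[X] = -1
Var(X) = \frac{1}{3}
E[X²] = \frac{1}{3} + (-1)²
= \frac{4}{3}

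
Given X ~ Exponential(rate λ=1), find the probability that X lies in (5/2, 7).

P(5/2 < X < 7) = ∫_{5/2}^{7} f(x) dx
where f(x) = e^{- x}
= - \frac{1}{e^{7}} + e^{- \frac{5}{2}}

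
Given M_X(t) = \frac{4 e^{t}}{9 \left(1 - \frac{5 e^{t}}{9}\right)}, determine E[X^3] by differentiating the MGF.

To find E[X^3], compute M^(3)(0):
M^(1)(t) = \frac{4 e^{t}}{9 \left(1 - \frac{5 e^{t}}{9}\right)} + \frac{20 e^{2 t}}{81 \left(1 - \frac{5 e^{t}}{9}\right)^{2}}
M^(2)(t) = \frac{4 e^{t}}{9 \left(1 - \frac{5 e^{t}}{9}\right)} + \frac{20 e^{2 t}}{27 \left(1 - \frac{5 e^{t}}{9}\right)^{2}} + \frac{200 e^{3 t}}{729 \left(1 - \frac{5 e^{t}}{9}\right)^{3}}
M^(3)(t) = \frac{4 e^{t}}{9 \left(1 - \frac{5 e^{t}}{9}\right)} + \frac{140 e^{2 t}}{81 \left(1 - \frac{5 e^{t}}{9}\right)^{2}} + \frac{400 e^{3 t}}{243 \left(1 - \frac{5 e^{t}}{9}\right)^{3}} + \frac{1000 e^{4 t}}{2187 \left(1 - \frac{5 e^{t}}{9}\right)^{4}}
M^(3)(0) = \frac{1287}{32}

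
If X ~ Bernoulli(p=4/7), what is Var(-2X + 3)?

For X ~ Bernoulli(p=4/7):
Var(X) = \frac{12}{49}
Var(-2X + 3) = (-2)² × Var(X) = 4 × \frac{12}{49} = \frac{48}{49}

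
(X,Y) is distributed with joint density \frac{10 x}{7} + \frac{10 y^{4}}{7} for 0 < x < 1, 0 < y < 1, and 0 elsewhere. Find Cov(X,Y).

E[XY] = ∫∫ xy × f(x,y) dx dy = \frac{5}{14}
E[X] = \frac{13}{21}
E[Y] = \frac{25}{42}
Cov(X,Y) = E[XY] - E[X]E[Y] = - \frac{5}{441}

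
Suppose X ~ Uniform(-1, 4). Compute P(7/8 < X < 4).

P(7/8 < X < 4) = ∫_{7/8}^{4} f(x) dx
where f(x) = \frac{1}{5}
= \frac{5}{8}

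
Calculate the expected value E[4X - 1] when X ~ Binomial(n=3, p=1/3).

For X ~ Binomial(n=3, p=1/3):
E[X] = 1
E[4X - 1] = 4 × E[X] - 1 = 3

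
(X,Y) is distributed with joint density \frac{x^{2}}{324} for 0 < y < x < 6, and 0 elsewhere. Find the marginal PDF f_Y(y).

f_Y(y) = ∫_y^6 \frac{x^{2}}{324} dx = \frac{2}{9} - \frac{y^{3}}{972}
for 0 < y < 6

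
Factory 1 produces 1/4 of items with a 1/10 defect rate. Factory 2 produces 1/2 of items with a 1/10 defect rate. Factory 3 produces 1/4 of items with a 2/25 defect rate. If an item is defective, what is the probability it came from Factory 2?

Using Bayes' theorem:
P(F1) = 1/4, P(D|F1) = 1/10
P(F2) = 1/2, P(D|F2) = 1/10
P(F3) = 1/4, P(D|F3) = 2/25
P(D) = P(D|F1)P(F1) + P(D|F2)P(F2) + P(D|F3)P(F3)
     = \frac{19}{200}
P(F2|D) = P(D|F2)P(F2) / P(D)
= \frac{10}{19}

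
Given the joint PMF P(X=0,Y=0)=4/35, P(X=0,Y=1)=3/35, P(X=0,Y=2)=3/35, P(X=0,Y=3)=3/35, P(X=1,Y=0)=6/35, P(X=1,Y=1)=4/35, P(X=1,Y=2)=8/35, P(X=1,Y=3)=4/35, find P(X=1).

P(X=1) = P(X=1,Y=0) + P(X=1,Y=1) + P(X=1,Y=2) + P(X=1,Y=3)
= 6/35 + 4/35 + 8/35 + 4/35
= 22/35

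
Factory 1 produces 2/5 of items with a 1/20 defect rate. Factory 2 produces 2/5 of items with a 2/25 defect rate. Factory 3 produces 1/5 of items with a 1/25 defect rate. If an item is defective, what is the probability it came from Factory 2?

Using Bayes' theorem:
P(F1) = 2/5, P(D|F1) = 1/20
P(F2) = 2/5, P(D|F2) = 2/25
P(F3) = 1/5, P(D|F3) = 1/25
P(D) = P(D|F1)P(F1) + P(D|F2)P(F2) + P(D|F3)P(F3)
     = \frac{3}{50}
P(F2|D) = P(D|F2)P(F2) / P(D)
= \frac{8}{15}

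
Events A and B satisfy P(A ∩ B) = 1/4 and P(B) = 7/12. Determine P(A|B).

P(A|B) = P(A ∩ B) / P(B)
= (1/4) / (7/12)
= 3/7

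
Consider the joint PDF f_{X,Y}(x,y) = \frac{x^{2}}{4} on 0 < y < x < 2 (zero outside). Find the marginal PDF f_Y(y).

f_Y(y) = ∫_y^2 \frac{x^{2}}{4} dx = \frac{2}{3} - \frac{y^{3}}{12}
for 0 < y < 2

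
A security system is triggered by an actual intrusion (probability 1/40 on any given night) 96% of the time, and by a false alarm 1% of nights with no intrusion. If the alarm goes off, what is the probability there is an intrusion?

Let D = the rare event, + = positive/flagged.
P(D) = 1/40
P(+|D) = 96/100 = 24/25
P(+|D') = 1/100
P(+) = P(+|D)P(D) + P(+|D')P(D')
     = \frac{24}{25} × \frac{1}{40} + \frac{1}{100} × \frac{39}{40}
     = \frac{27}{800}
P(D|+) = P(+|D)P(D)/P(+) = \frac{32}{45}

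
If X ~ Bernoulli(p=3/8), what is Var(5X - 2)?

For X ~ Bernoulli(p=3/8):
Var(X) = \frac{15}{64}
Var(5X - 2) = (5)² × Var(X) = 25 × \frac{15}{64} = \frac{375}{64}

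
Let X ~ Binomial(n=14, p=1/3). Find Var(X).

For X ~ Binomial(n=14, p=1/3):
Var(X) = \frac{28}{9}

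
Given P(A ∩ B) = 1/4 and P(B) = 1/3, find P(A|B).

P(A|B) = P(A ∩ B) / P(B)
= (1/4) / (1/3)
= 3/4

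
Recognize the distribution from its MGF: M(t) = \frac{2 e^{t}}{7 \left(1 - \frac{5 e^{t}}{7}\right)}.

The MGF M(t) = \frac{2 e^{t}}{7 \left(1 - \frac{5 e^{t}}{7}\right)} is the standard form for the Geometric distribution.
Comparing with the known MGF formula identifies: Geometric(p=2/7), X = trial number of first success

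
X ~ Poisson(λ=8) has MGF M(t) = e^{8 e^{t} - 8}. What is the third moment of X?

To find E[X^3], compute M^(3)(0):
M^(1)(t) = 8 e^{t} e^{8 e^{t} - 8}
M^(2)(t) = 64 e^{2 t} e^{8 e^{t} - 8} + 8 e^{t} e^{8 e^{t} - 8}
M^(3)(t) = 512 e^{3 t} e^{8 e^{t} - 8} + 192 e^{2 t} e^{8 e^{t} - 8} + 8 e^{t} e^{8 e^{t} - 8}
M^(3)(0) = 712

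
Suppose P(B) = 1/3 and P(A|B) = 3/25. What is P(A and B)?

By definition, P(A|B) = P(A ∩ B) / P(B)
So P(A ∩ B) = P(A|B) × P(B)
= 3/25 × 1/3
= 1/25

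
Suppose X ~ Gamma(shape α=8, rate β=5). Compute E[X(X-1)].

E[X(X-1)] = E[X² - X] = E[X²] - E[X]
E[X] = \frac{8}{5}
E[X²] = Var(X) + (E[X])² = \frac{8}{25} + (\frac{8}{5})² = \frac{72}{25}
E[X(X-1)] = \frac{72}{25} - \frac{8}{5} = \frac{32}{25}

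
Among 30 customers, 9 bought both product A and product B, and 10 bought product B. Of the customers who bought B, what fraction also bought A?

P(A ∩ B) = 9/30 = 3/10
P(B) = 10/30 = 1/3
P(A|B) = P(A ∩ B) / P(B) = (3/10) / (1/3) = 9/10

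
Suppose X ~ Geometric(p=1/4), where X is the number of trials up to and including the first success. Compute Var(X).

For X ~ Geometric(p=1/4), where X is the number of trials up to and including the first success:
Var(X) = 12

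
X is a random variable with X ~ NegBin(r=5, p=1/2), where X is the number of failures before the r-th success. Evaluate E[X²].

Using the identity E[X²] = Var(X) + (E[X])²:
E[X] = 5
Var(X) = 10
E[X²] = 10 + (5)²
= 35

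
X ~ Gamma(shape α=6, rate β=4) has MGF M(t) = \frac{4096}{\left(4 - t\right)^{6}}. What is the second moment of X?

To find E[X^2], compute M^(2)(0):
M^(1)(t) = \frac{24576}{\left(4 - t\right)^{7}}
M^(2)(t) = \frac{172032}{\left(4 - t\right)^{8}}
M^(2)(0) = \frac{21}{8}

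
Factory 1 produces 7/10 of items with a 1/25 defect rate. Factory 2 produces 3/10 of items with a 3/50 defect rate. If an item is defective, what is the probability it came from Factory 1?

Using Bayes' theorem:
P(F1) = 7/10, P(D|F1) = 1/25
P(F2) = 3/10, P(D|F2) = 3/50
P(D) = P(D|F1)P(F1) + P(D|F2)P(F2)
     = \frac{23}{500}
P(F1|D) = P(D|F1)P(F1) / P(D)
= \frac{14}{23}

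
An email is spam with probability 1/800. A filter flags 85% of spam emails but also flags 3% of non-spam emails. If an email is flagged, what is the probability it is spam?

Let D = the rare event, + = positive/flagged.
P(D) = 1/800
P(+|D) = 85/100 = 17/20
P(+|D') = 3/100
P(+) = P(+|D)P(D) + P(+|D')P(D')
     = \frac{17}{20} × \frac{1}{800} + \frac{3}{100} × \frac{799}{800}
     = \frac{1241}{40000}
P(D|+) = P(+|D)P(D)/P(+) = \frac{5}{146}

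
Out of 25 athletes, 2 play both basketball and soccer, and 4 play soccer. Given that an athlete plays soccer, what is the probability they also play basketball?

P(A ∩ B) = 2/25
P(B) = 4/25
P(A|B) = P(A ∩ B) / P(B) = (2/25) / (4/25) = 1/2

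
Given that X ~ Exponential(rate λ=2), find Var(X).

For X ~ Exponential(rate λ=2):
Var(X) = \frac{1}{4}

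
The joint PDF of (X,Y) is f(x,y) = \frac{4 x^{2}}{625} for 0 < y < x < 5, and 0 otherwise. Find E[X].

f_X(x) = ∫_0^x \frac{4 x^{2}}{625} dy = \frac{4 x^{3}}{625}
E[X] = ∫_0^5 x × (\frac{4 x^{3}}{625}) dx = 4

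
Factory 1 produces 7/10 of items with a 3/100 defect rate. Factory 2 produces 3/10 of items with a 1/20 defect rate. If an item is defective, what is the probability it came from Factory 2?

Using Bayes' theorem:
P(F1) = 7/10, P(D|F1) = 3/100
P(F2) = 3/10, P(D|F2) = 1/20
P(D) = P(D|F1)P(F1) + P(D|F2)P(F2)
     = \frac{9}{250}
P(F2|D) = P(D|F2)P(F2) / P(D)
= \frac{5}{12}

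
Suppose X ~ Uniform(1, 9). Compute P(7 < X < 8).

P(7 < X < 8) = ∫_{7}^{8} f(x) dx
where f(x) = \frac{1}{8}
= \frac{1}{8}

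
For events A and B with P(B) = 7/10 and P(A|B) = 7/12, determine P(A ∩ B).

By definition, P(A|B) = P(A ∩ B) / P(B)
So P(A ∩ B) = P(A|B) × P(B)
= 7/12 × 7/10
= 49/120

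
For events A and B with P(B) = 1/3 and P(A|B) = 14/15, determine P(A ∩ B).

By definition, P(A|B) = P(A ∩ B) / P(B)
So P(A ∩ B) = P(A|B) × P(B)
= 14/15 × 1/3
= 14/45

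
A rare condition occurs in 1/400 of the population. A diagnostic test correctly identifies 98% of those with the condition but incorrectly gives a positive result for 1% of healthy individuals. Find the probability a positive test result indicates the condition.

Let D = the rare event, + = positive/flagged.
P(D) = 1/400
P(+|D) = 98/100 = 49/50
P(+|D') = 1/100
P(+) = P(+|D)P(D) + P(+|D')P(D')
     = \frac{49}{50} × \frac{1}{400} + \frac{1}{100} × \frac{399}{400}
     = \frac{497}{40000}
P(D|+) = P(+|D)P(D)/P(+) = \frac{14}{71}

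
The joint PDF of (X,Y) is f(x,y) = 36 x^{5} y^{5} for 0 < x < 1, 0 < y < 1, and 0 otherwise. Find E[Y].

E[Y] = ∫_0^1 ∫_0^1 y × f(x,y) dx dy
= \frac{6}{7}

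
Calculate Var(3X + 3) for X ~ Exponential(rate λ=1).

For X ~ Exponential(rate λ=1):
Var(X) = 1
Var(3X + 3) = (3)² × Var(X) = 9 × 1 = 9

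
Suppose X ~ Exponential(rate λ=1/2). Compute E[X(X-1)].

E[X(X-1)] = E[X² - X] = E[X²] - E[X]
E[X] = 2
E[X²] = Var(X) + (E[X])² = 4 + (2)² = 8
E[X(X-1)] = 8 - 2 = 6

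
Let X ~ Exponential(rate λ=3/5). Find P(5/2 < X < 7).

P(5/2 < X < 7) = ∫_{5/2}^{7} f(x) dx
where f(x) = \frac{3 e^{- \frac{3 x}{5}}}{5}
= - \frac{1}{e^{\frac{21}{5}}} + e^{- \frac{3}{2}}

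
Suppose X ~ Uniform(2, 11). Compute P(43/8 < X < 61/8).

P(43/8 < X < 61/8) = ∫_{43/8}^{61/8} f(x) dx
where f(x) = \frac{1}{9}
= \frac{1}{4}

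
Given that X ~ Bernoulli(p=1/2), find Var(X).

For X ~ Bernoulli(p=1/2):
Var(X) = \frac{1}{4}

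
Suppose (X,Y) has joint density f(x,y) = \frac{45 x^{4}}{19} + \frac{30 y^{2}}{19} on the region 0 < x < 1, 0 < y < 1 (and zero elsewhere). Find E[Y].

E[Y] = ∫_0^1 ∫_0^1 y × f(x,y) dx dy
= \frac{12}{19}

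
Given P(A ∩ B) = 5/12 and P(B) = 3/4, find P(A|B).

P(A|B) = P(A ∩ B) / P(B)
= (5/12) / (3/4)
= 5/9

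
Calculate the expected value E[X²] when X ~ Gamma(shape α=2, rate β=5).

Using the identity E[X²] = Var(X) + (E[X])²:
E[X] = \frac{2}{5}
Var(X) = \frac{2}{25}
E[X²] = \frac{2}{25} + (\frac{2}{5})²
= \frac{6}{25}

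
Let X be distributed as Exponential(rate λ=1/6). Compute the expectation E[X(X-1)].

E[X(X-1)] = E[X² - X] = E[X²] - E[X]
E[X] = 6
E[X²] = Var(X) + (E[X])² = 36 + (6)² = 72
E[X(X-1)] = 72 - 6 = 66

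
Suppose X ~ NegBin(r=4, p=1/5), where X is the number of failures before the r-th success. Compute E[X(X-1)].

E[X(X-1)] = E[X² - X] = E[X²] - E[X]
E[X] = 16
E[X²] = Var(X) + (E[X])² = 80 + (16)² = 336
E[X(X-1)] = 336 - 16 = 320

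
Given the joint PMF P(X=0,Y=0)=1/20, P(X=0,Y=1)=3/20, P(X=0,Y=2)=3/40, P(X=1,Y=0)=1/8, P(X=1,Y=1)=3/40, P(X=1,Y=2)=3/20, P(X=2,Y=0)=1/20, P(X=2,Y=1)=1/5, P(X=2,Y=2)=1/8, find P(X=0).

P(X=0) = P(X=0,Y=0) + P(X=0,Y=1) + P(X=0,Y=2)
= 1/20 + 3/20 + 3/40
= 11/40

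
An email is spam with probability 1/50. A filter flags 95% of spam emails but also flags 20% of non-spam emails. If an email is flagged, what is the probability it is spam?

Let D = the rare event, + = positive/flagged.
P(D) = 1/50
P(+|D) = 95/100 = 19/20
P(+|D') = 20/100 = 1/5
P(+) = P(+|D)P(D) + P(+|D')P(D')
     = \frac{19}{20} × \frac{1}{50} + \frac{1}{5} × \frac{49}{50}
     = \frac{43}{200}
P(D|+) = P(+|D)P(D)/P(+) = \frac{19}{215}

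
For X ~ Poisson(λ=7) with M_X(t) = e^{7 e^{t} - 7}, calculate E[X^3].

To find E[X^3], compute M^(3)(0):
M^(1)(t) = 7 e^{t} e^{7 e^{t} - 7}
M^(2)(t) = 49 e^{2 t} e^{7 e^{t} - 7} + 7 e^{t} e^{7 e^{t} - 7}
M^(3)(t) = 343 e^{3 t} e^{7 e^{t} - 7} + 147 e^{2 t} e^{7 e^{t} - 7} + 7 e^{t} e^{7 e^{t} - 7}
M^(3)(0) = 497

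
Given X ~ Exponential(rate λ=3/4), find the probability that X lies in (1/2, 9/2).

P(1/2 < X < 9/2) = ∫_{1/2}^{9/2} f(x) dx
where f(x) = \frac{3 e^{- \frac{3 x}{4}}}{4}
= - \frac{1 - e^{3}}{e^{\frac{27}{8}}}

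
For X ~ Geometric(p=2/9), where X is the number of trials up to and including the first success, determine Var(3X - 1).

For X ~ Geometric(p=2/9), where X is the number of trials up to and including the first success:
Var(X) = \frac{63}{4}
Var(3X - 1) = (3)² × Var(X) = 9 × \frac{63}{4} = \frac{567}{4}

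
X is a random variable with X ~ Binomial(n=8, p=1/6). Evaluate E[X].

For X ~ Binomial(n=8, p=1/6), the expected value is:
E[X] = \frac{4}{3}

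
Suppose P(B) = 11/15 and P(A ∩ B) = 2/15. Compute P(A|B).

P(A|B) = P(A ∩ B) / P(B)
= (2/15) / (11/15)
= 2/11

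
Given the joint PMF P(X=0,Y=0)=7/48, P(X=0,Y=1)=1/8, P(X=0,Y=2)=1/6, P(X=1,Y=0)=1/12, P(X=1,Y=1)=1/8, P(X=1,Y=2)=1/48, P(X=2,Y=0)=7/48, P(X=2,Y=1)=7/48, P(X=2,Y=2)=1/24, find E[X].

First find marginal of X:
P(X=0) = 7/16
P(X=1) = 11/48
P(X=2) = 1/3
E[X] = 0 × 7/16 + 1 × 11/48 + 2 × 1/3 = 43/48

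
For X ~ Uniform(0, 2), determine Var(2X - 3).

For X ~ Uniform(0, 2):
Var(X) = \frac{1}{3}
Var(2X - 3) = (2)² × Var(X) = 4 × \frac{1}{3} = \frac{4}{3}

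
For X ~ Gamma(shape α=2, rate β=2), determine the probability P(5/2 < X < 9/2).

P(5/2 < X < 9/2) = ∫_{5/2}^{9/2} f(x) dx
where f(x) = 4 x e^{- 2 x}
= \frac{2 \left(-5 + 3 e^{4}\right)}{e^{9}}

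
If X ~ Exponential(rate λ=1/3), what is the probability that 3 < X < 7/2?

P(3 < X < 7/2) = ∫_{3}^{7/2} f(x) dx
where f(x) = \frac{e^{- \frac{x}{3}}}{3}
= - \frac{1}{e^{\frac{7}{6}}} + e^{-1}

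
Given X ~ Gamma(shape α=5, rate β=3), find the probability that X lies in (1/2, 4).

P(1/2 < X < 4) = ∫_{1/2}^{4} f(x) dx
where f(x) = \frac{81 x^{4} e^{- 3 x}}{8}
= - \frac{1237}{e^{12}} + \frac{563}{128 e^{\frac{3}{2}}}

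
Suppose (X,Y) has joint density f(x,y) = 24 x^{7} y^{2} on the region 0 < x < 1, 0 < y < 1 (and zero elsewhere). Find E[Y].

E[Y] = ∫_0^1 ∫_0^1 y × f(x,y) dx dy
= \frac{3}{4}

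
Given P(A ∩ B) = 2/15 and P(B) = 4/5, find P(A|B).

P(A|B) = P(A ∩ B) / P(B)
= (2/15) / (4/5)
= 1/6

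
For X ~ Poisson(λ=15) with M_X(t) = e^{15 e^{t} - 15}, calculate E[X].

To find E[X], compute M^(1)(0):
M^(1)(t) = 15 e^{t} e^{15 e^{t} - 15}
M^(1)(0) = 15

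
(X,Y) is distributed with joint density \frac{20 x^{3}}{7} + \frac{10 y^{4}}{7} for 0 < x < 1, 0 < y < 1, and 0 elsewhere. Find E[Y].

E[Y] = ∫_0^1 ∫_0^1 y × f(x,y) dx dy
= \frac{25}{42}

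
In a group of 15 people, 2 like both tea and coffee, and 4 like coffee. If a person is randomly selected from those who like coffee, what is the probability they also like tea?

P(A ∩ B) = 2/15
P(B) = 4/15
P(A|B) = P(A ∩ B) / P(B) = (2/15) / (4/15) = 1/2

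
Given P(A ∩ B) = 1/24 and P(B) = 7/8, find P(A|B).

P(A|B) = P(A ∩ B) / P(B)
= (1/24) / (7/8)
= 1/21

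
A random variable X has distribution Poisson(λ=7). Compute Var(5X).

For X ~ Poisson(λ=7):
Var(X) = 7
Var(5X) = (5)² × Var(X) = 25 × 7 = 175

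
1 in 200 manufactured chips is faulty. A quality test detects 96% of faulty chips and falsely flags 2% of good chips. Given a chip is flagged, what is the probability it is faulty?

Let D = the rare event, + = positive/flagged.
P(D) = 1/200
P(+|D) = 96/100 = 24/25
P(+|D') = 2/100 = 1/50
P(+) = P(+|D)P(D) + P(+|D')P(D')
     = \frac{24}{25} × \frac{1}{200} + \frac{1}{50} × \frac{199}{200}
     = \frac{247}{10000}
P(D|+) = P(+|D)P(D)/P(+) = \frac{48}{247}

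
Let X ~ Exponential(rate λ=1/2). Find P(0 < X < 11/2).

P(0 < X < 11/2) = ∫_{0}^{11/2} f(x) dx
where f(x) = \frac{e^{- \frac{x}{2}}}{2}
= 1 - e^{- \frac{11}{4}}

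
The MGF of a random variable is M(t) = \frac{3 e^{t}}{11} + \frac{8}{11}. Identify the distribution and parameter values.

The MGF M(t) = \frac{3 e^{t}}{11} + \frac{8}{11} is the standard form for the Bernoulli distribution.
Comparing with the known MGF formula identifies: Bernoulli(p=3/11)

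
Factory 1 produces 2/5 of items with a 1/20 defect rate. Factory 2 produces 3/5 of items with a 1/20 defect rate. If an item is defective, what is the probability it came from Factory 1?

Using Bayes' theorem:
P(F1) = 2/5, P(D|F1) = 1/20
P(F2) = 3/5, P(D|F2) = 1/20
P(D) = P(D|F1)P(F1) + P(D|F2)P(F2)
     = \frac{1}{20}
P(F1|D) = P(D|F1)P(F1) / P(D)
= \frac{2}{5}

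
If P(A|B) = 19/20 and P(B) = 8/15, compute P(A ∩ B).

By definition, P(A|B) = P(A ∩ B) / P(B)
So P(A ∩ B) = P(A|B) × P(B)
= 19/20 × 8/15
= 38/75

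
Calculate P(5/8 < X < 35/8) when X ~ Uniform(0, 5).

P(5/8 < X < 35/8) = ∫_{5/8}^{35/8} f(x) dx
where f(x) = \frac{1}{5}
= \frac{3}{4}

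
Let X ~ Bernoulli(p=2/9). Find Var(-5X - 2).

For X ~ Bernoulli(p=2/9):
Var(X) = \frac{14}{81}
Var(-5X - 2) = (-5)² × Var(X) = 25 × \frac{14}{81} = \frac{350}{81}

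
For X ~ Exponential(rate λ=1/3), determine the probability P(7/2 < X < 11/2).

P(7/2 < X < 11/2) = ∫_{7/2}^{11/2} f(x) dx
where f(x) = \frac{e^{- \frac{x}{3}}}{3}
= - \frac{1 - e^{\frac{2}{3}}}{e^{\frac{11}{6}}}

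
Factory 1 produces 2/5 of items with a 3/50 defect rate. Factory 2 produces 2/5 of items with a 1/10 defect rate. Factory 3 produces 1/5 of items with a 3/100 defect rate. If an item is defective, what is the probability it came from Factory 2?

Using Bayes' theorem:
P(F1) = 2/5, P(D|F1) = 3/50
P(F2) = 2/5, P(D|F2) = 1/10
P(F3) = 1/5, P(D|F3) = 3/100
P(D) = P(D|F1)P(F1) + P(D|F2)P(F2) + P(D|F3)P(F3)
     = \frac{7}{100}
P(F2|D) = P(D|F2)P(F2) / P(D)
= \frac{4}{7}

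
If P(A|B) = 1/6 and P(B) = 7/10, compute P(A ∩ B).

By definition, P(A|B) = P(A ∩ B) / P(B)
So P(A ∩ B) = P(A|B) × P(B)
= 1/6 × 7/10
= 7/60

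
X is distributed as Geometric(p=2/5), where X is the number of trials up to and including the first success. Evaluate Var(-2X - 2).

For X ~ Geometric(p=2/5), where X is the number of trials up to and including the first success:
Var(X) = \frac{15}{4}
Var(-2X - 2) = (-2)² × Var(X) = 4 × \frac{15}{4} = 15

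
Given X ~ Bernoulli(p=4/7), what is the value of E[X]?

For X ~ Bernoulli(p=4/7), the expected value is:
E[X] = \frac{4}{7}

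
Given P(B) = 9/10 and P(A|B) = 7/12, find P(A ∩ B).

By definition, P(A|B) = P(A ∩ B) / P(B)
So P(A ∩ B) = P(A|B) × P(B)
= 7/12 × 9/10
= 21/40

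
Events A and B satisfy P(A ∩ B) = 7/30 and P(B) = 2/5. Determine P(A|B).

P(A|B) = P(A ∩ B) / P(B)
= (7/30) / (2/5)
= 7/12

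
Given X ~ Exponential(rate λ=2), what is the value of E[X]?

For X ~ Exponential(rate λ=2), the expected value is:
E[X] = \frac{1}{2}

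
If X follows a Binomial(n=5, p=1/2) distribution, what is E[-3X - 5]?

For X ~ Binomial(n=5, p=1/2):
E[X] = \frac{5}{2}
E[-3X - 5] = -3 × E[X] - 5 = - \frac{25}{2}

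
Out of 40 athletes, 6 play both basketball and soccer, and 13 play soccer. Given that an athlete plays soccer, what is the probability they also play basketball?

P(A ∩ B) = 6/40 = 3/20
P(B) = 13/40
P(A|B) = P(A ∩ B) / P(B) = (3/20) / (13/40) = 6/13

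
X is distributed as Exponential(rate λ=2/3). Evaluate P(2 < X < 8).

P(2 < X < 8) = ∫_{2}^{8} f(x) dx
where f(x) = \frac{2 e^{- \frac{2 x}{3}}}{3}
= - \frac{1 - e^{4}}{e^{\frac{16}{3}}}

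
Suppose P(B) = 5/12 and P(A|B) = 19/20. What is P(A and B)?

By definition, P(A|B) = P(A ∩ B) / P(B)
So P(A ∩ B) = P(A|B) × P(B)
= 19/20 × 5/12
= 19/48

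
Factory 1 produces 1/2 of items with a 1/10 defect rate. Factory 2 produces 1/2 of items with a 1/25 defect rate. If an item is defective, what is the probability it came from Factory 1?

Using Bayes' theorem:
P(F1) = 1/2, P(D|F1) = 1/10
P(F2) = 1/2, P(D|F2) = 1/25
P(D) = P(D|F1)P(F1) + P(D|F2)P(F2)
     = \frac{7}{100}
P(F1|D) = P(D|F1)P(F1) / P(D)
= \frac{5}{7}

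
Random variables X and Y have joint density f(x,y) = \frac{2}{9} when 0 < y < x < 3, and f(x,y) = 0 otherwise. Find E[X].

f_X(x) = ∫_0^x \frac{2}{9} dy = \frac{2 x}{9}
E[X] = ∫_0^3 x × (\frac{2 x}{9}) dx = 2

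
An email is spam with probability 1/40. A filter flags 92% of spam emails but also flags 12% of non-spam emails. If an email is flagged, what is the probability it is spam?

Let D = the rare event, + = positive/flagged.
P(D) = 1/40
P(+|D) = 92/100 = 23/25
P(+|D') = 12/100 = 3/25
P(+) = P(+|D)P(D) + P(+|D')P(D')
     = \frac{23}{25} × \frac{1}{40} + \frac{3}{25} × \frac{39}{40}
     = \frac{7}{50}
P(D|+) = P(+|D)P(D)/P(+) = \frac{23}{140}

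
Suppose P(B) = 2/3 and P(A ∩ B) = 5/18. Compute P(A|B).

P(A|B) = P(A ∩ B) / P(B)
= (5/18) / (2/3)
= 5/12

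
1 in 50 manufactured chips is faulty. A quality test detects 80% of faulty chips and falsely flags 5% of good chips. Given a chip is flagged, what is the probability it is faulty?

Let D = the rare event, + = positive/flagged.
P(D) = 1/50
P(+|D) = 80/100 = 4/5
P(+|D') = 5/100 = 1/20
P(+) = P(+|D)P(D) + P(+|D')P(D')
     = \frac{4}{5} × \frac{1}{50} + \frac{1}{20} × \frac{49}{50}
     = \frac{13}{200}
P(D|+) = P(+|D)P(D)/P(+) = \frac{16}{65}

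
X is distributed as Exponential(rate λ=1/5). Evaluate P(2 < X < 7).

P(2 < X < 7) = ∫_{2}^{7} f(x) dx
where f(x) = \frac{e^{- \frac{x}{5}}}{5}
= - \frac{1 - e}{e^{\frac{7}{5}}}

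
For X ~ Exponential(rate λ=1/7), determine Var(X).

For X ~ Exponential(rate λ=1/7):
Var(X) = 49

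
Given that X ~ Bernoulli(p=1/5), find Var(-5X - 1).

For X ~ Bernoulli(p=1/5):
Var(X) = \frac{4}{25}
Var(-5X - 1) = (-5)² × Var(X) = 25 × \frac{4}{25} = 4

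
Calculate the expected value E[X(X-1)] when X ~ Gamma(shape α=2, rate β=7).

E[X(X-1)] = E[X² - X] = E[X²] - E[X]
E[X] = \frac{2}{7}
E[X²] = Var(X) + (E[X])² = \frac{2}{49} + (\frac{2}{7})² = \frac{6}{49}
E[X(X-1)] = \frac{6}{49} - \frac{2}{7} = - \frac{8}{49}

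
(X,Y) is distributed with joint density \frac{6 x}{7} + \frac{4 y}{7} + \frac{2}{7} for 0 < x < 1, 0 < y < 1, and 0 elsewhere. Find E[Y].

E[Y] = ∫_0^1 ∫_0^1 y × f(x,y) dx dy
= \frac{23}{42}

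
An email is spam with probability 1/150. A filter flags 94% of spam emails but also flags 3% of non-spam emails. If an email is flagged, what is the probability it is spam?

Let D = the rare event, + = positive/flagged.
P(D) = 1/150
P(+|D) = 94/100 = 47/50
P(+|D') = 3/100
P(+) = P(+|D)P(D) + P(+|D')P(D')
     = \frac{47}{50} × \frac{1}{150} + \frac{3}{100} × \frac{149}{150}
     = \frac{541}{15000}
P(D|+) = P(+|D)P(D)/P(+) = \frac{94}{541}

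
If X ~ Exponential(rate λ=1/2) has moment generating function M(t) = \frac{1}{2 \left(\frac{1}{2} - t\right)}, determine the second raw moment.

To find E[X^2], compute M^(2)(0):
M^(1)(t) = \frac{1}{2 \left(\frac{1}{2} - t\right)^{2}}
M^(2)(t) = \frac{1}{\left(\frac{1}{2} - t\right)^{3}}
M^(2)(0) = 8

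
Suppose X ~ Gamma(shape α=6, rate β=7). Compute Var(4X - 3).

For X ~ Gamma(shape α=6, rate β=7):
Var(X) = \frac{6}{49}
Var(4X - 3) = (4)² × Var(X) = 16 × \frac{6}{49} = \frac{96}{49}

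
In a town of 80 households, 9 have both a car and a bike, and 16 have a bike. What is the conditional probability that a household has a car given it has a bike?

P(A ∩ B) = 9/80
P(B) = 16/80 = 1/5
P(A|B) = P(A ∩ B) / P(B) = (9/80) / (1/5) = 9/16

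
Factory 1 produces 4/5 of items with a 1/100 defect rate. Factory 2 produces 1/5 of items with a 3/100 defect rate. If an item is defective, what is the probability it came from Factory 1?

Using Bayes' theorem:
P(F1) = 4/5, P(D|F1) = 1/100
P(F2) = 1/5, P(D|F2) = 3/100
P(D) = P(D|F1)P(F1) + P(D|F2)P(F2)
     = \frac{7}{500}
P(F1|D) = P(D|F1)P(F1) / P(D)
= \frac{4}{7}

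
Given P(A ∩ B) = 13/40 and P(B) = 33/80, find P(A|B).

P(A|B) = P(A ∩ B) / P(B)
= (13/40) / (33/80)
= 26/33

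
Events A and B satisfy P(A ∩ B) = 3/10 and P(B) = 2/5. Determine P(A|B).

P(A|B) = P(A ∩ B) / P(B)
= (3/10) / (2/5)
= 3/4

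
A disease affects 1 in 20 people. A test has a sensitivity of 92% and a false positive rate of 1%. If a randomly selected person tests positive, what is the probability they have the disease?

Let D = the rare event, + = positive/flagged.
P(D) = 1/20
P(+|D) = 92/100 = 23/25
P(+|D') = 1/100
P(+) = P(+|D)P(D) + P(+|D')P(D')
     = \frac{23}{25} × \frac{1}{20} + \frac{1}{100} × \frac{19}{20}
     = \frac{111}{2000}
P(D|+) = P(+|D)P(D)/P(+) = \frac{92}{111}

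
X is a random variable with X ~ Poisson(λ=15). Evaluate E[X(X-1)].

E[X(X-1)] = E[X² - X] = E[X²] - E[X]
E[X] = 15
E[X²] = Var(X) + (E[X])² = 15 + (15)² = 240
E[X(X-1)] = 240 - 15 = 225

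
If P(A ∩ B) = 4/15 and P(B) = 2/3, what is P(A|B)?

P(A|B) = P(A ∩ B) / P(B)
= (4/15) / (2/3)
= 2/5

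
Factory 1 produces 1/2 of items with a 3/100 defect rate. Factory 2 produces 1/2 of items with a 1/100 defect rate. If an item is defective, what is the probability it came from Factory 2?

Using Bayes' theorem:
P(F1) = 1/2, P(D|F1) = 3/100
P(F2) = 1/2, P(D|F2) = 1/100
P(D) = P(D|F1)P(F1) + P(D|F2)P(F2)
     = \frac{1}{50}
P(F2|D) = P(D|F2)P(F2) / P(D)
= \frac{1}{4}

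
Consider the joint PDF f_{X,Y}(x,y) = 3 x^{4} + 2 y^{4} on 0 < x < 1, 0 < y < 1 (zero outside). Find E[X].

E[X] = ∫_0^1 ∫_0^1 x × f(x,y) dy dx
= ∫_0^1 ∫_0^1 x × (3 x^{4} + 2 y^{4}) dy dx
= \frac{7}{10}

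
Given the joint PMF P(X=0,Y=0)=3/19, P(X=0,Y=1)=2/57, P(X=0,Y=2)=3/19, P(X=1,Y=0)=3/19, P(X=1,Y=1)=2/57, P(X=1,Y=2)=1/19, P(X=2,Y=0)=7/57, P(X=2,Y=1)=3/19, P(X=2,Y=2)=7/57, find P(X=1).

P(X=1) = P(X=1,Y=0) + P(X=1,Y=1) + P(X=1,Y=2)
= 3/19 + 2/57 + 1/19
= 14/57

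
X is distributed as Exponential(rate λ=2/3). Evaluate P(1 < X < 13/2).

P(1 < X < 13/2) = ∫_{1}^{13/2} f(x) dx
where f(x) = \frac{2 e^{- \frac{2 x}{3}}}{3}
= - \frac{1 - e^{\frac{11}{3}}}{e^{\frac{13}{3}}}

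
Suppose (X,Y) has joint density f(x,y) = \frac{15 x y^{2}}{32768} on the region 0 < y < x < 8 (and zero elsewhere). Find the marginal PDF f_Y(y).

f_Y(y) = ∫_y^8 \frac{15 x y^{2}}{32768} dx = \frac{15 y^{2} \left(64 - y^{2}\right)}{65536}
for 0 < y < 8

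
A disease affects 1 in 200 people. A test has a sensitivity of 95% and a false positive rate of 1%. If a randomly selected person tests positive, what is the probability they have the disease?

Let D = the rare event, + = positive/flagged.
P(D) = 1/200
P(+|D) = 95/100 = 19/20
P(+|D') = 1/100
P(+) = P(+|D)P(D) + P(+|D')P(D')
     = \frac{19}{20} × \frac{1}{200} + \frac{1}{100} × \frac{199}{200}
     = \frac{147}{10000}
P(D|+) = P(+|D)P(D)/P(+) = \frac{95}{294}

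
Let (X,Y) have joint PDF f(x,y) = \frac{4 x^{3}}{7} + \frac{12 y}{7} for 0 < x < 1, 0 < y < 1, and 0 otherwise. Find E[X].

E[X] = ∫_0^1 ∫_0^1 x × f(x,y) dy dx
= ∫_0^1 ∫_0^1 x × (\frac{4 x^{3}}{7} + \frac{12 y}{7}) dy dx
= \frac{19}{35}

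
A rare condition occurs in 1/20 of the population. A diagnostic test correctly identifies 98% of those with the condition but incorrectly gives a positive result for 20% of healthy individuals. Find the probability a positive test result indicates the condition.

Let D = the rare event, + = positive/flagged.
P(D) = 1/20
P(+|D) = 98/100 = 49/50
P(+|D') = 20/100 = 1/5
P(+) = P(+|D)P(D) + P(+|D')P(D')
     = \frac{49}{50} × \frac{1}{20} + \frac{1}{5} × \frac{19}{20}
     = \frac{239}{1000}
P(D|+) = P(+|D)P(D)/P(+) = \frac{49}{239}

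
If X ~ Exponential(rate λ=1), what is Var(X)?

For X ~ Exponential(rate λ=1):
Var(X) = 1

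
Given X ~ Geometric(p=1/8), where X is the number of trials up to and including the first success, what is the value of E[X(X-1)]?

E[X(X-1)] = E[X² - X] = E[X²] - E[X]
E[X] = 8
E[X²] = Var(X) + (E[X])² = 56 + (8)² = 120
E[X(X-1)] = 120 - 8 = 112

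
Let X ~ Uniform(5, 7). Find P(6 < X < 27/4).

P(6 < X < 27/4) = ∫_{6}^{27/4} f(x) dx
where f(x) = \frac{1}{2}
= \frac{3}{8}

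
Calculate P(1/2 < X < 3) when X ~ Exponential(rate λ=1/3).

P(1/2 < X < 3) = ∫_{1/2}^{3} f(x) dx
where f(x) = \frac{e^{- \frac{x}{3}}}{3}
= - \frac{1}{e} + e^{- \frac{1}{6}}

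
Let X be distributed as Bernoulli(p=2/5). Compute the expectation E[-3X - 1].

For X ~ Bernoulli(p=2/5):
E[X] = \frac{2}{5}
E[-3X - 1] = -3 × E[X] - 1 = - \frac{11}{5}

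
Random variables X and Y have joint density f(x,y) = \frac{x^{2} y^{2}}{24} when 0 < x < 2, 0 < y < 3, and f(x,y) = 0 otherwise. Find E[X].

f_X(x) = ∫_0^3 \frac{x^{2} y^{2}}{24} dy = \frac{3 x^{2}}{8}
E[X] = ∫_0^2 x × (\frac{3 x^{2}}{8}) dx = \frac{3}{2}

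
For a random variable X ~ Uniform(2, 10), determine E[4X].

For X ~ Uniform(2, 10):
E[X] = 6
E[4X] = 4 × E[X] + 0 = 24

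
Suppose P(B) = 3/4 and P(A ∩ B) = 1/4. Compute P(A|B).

P(A|B) = P(A ∩ B) / P(B)
= (1/4) / (3/4)
= 1/3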